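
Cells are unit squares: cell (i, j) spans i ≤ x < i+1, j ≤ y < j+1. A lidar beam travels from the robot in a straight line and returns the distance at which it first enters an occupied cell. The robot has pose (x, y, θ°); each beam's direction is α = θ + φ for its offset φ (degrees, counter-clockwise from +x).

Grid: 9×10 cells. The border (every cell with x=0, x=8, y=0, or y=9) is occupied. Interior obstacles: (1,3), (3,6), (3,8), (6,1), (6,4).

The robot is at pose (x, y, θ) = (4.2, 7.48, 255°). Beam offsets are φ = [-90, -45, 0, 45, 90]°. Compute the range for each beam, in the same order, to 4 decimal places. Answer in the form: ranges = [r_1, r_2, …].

ranges = [3.3129, 0.9600, 0.7727, 3.6000, 3.9340]

beam 1: φ=-90°, α=165°
  direction (-0.9659, 0.2588); cell (4,7); t to first gridline: x 0.2071, y 2.0091 (then +1.0353 / +3.8637)
    (3,7) via x @ 0.2071
    (2,7) via x @ 1.2423
    (2,8) via y @ 2.0091
    (1,8) via x @ 2.2776
    (0,8) via x @ 3.3129  # hit
  → r_1 = 3.3129
beam 2: φ=-45°, α=210°
  direction (-0.8660, -0.5000); cell (4,7); t to first gridline: x 0.2309, y 0.9600 (then +1.1547 / +2.0000)
    (3,7) via x @ 0.2309
    (3,6) via y @ 0.9600  # hit
  → r_2 = 0.9600
beam 3: φ=0°, α=255°
  direction (-0.2588, -0.9659); cell (4,7); t to first gridline: x 0.7727, y 0.4969 (then +3.8637 / +1.0353)
    (4,6) via y @ 0.4969
    (3,6) via x @ 0.7727  # hit
  → r_3 = 0.7727
beam 4: φ=45°, α=300°
  direction (0.5000, -0.8660); cell (4,7); t to first gridline: x 1.6000, y 0.5543 (then +2.0000 / +1.1547)
    (4,6) via y @ 0.5543
    (5,6) via x @ 1.6000
    (5,5) via y @ 1.7090
    (5,4) via y @ 2.8637
    (6,4) via x @ 3.6000  # hit
  → r_4 = 3.6000
beam 5: φ=90°, α=345°
  direction (0.9659, -0.2588); cell (4,7); t to first gridline: x 0.8282, y 1.8546 (then +1.0353 / +3.8637)
    (5,7) via x @ 0.8282
    (5,6) via y @ 1.8546
    (6,6) via x @ 1.8635
    (7,6) via x @ 2.8988
    (8,6) via x @ 3.9340  # hit
  → r_5 = 3.9340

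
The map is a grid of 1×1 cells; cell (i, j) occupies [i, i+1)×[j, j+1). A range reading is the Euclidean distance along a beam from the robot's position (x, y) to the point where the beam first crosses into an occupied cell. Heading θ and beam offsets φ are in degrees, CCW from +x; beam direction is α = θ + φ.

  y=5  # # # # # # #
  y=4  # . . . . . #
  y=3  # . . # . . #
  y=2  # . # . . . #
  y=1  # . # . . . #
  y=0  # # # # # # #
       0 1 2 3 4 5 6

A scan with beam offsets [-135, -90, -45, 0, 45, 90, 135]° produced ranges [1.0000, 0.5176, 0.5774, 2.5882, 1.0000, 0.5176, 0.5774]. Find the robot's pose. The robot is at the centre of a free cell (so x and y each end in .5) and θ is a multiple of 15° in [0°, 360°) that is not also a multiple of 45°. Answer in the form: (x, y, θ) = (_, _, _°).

The pose lattice has 17·16 = 272 candidates. Test each by forward raycasting.
  (3.5, 4.5, 75°): beam 1 = 0.5774 ≠ 1.0000 ✗
  (1.5, 4.5, 345°): beam 1 = 0.5774 ≠ 1.0000 ✗
  (1.5, 3.5, 165°): beam 1 = 3.0000 ≠ 1.0000 ✗
  (5.5, 3.5, 195°): beam 2 = 1.5529 ≠ 0.5176 ✗
  …
  (1.5, 2.5, 75°): r_1=1.0000, r_2=0.5176, r_3=0.5774, r_4=2.5882, r_5=1.0000, r_6=0.5176, r_7=0.5774 — all match ✓
Only this pose fits every beam.

(x, y, θ) = (1.5, 2.5, 75°)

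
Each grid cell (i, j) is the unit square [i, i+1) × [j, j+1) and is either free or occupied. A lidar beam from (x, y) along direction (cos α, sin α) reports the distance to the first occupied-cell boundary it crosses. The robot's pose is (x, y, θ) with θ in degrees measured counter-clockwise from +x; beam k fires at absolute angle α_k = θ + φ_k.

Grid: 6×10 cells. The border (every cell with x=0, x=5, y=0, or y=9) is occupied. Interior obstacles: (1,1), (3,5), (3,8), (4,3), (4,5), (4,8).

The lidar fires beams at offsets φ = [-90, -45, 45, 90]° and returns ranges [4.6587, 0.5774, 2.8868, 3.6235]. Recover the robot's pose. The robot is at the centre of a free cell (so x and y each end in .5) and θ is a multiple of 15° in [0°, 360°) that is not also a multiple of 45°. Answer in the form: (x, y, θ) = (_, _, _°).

The pose lattice has 26·16 = 416 candidates. Test each by forward raycasting.
  (2.5, 8.5, 75°): beam 1 = 0.5176 ≠ 4.6587 ✗
  (1.5, 2.5, 195°): beam 1 = 1.9319 ≠ 4.6587 ✗
  (3.5, 6.5, 75°): beam 1 = 1.5529 ≠ 4.6587 ✗
  (3.5, 4.5, 210°): beam 1 = 0.5774 ≠ 4.6587 ✗
  (2.5, 7.5, 105°): beam 1 = 1.9319 ≠ 4.6587 ✗
  …
  (2.5, 5.5, 15°): r_1=4.6587, r_2=0.5774, r_3=2.8868, r_4=3.6235 — all match ✓
Unique over the lattice → pose = (2.5, 5.5, 15°).

(x, y, θ) = (2.5, 5.5, 15°)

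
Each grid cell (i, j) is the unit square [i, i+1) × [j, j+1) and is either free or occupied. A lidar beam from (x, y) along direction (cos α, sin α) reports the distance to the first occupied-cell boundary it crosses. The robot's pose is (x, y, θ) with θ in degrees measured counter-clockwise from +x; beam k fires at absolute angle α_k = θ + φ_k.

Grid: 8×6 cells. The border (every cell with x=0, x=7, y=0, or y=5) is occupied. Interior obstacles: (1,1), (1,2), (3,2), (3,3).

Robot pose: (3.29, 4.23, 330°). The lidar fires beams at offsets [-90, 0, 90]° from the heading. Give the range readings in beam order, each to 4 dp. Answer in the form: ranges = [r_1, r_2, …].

beam 1: φ=-90°, α=240°
  direction (-0.5000, -0.8660); cell (3,4); t to first gridline: x 0.5800, y 0.2656 (then +2.0000 / +1.1547)
    (3,3) via y @ 0.2656  # hit
  → r_1 = 0.2656
beam 2: φ=0°, α=330°
  direction (0.8660, -0.5000); cell (3,4); t to first gridline: x 0.8198, y 0.4600 (then +1.1547 / +2.0000)
    (3,3) via y @ 0.4600  # hit
  → r_2 = 0.4600
beam 3: φ=90°, α=60°
  direction (0.5000, 0.8660); cell (3,4); t to first gridline: x 1.4200, y 0.8891 (then +2.0000 / +1.1547)
    (3,5) via y @ 0.8891  # hit
  → r_3 = 0.8891

ranges = [0.2656, 0.4600, 0.8891]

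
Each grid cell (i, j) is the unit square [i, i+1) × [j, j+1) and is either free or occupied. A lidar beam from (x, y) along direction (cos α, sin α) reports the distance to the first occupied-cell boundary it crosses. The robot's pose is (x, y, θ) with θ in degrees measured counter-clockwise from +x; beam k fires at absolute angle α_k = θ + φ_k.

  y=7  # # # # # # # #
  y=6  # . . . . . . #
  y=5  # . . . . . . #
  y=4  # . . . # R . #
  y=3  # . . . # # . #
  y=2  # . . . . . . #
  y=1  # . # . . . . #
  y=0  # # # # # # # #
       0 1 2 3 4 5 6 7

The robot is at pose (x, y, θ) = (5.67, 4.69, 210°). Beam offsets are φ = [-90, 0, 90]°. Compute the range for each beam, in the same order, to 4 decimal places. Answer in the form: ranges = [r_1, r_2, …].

ranges = [2.6674, 0.7736, 2.6600]

beam 1: φ=-90°, α=120°
  d=(-0.5000,0.8660)  start (5,4)  tX=1.3400 tY=0.3580  stride 1/|dx|=2.0000 1/|dy|=1.1547
    cross y-line → (5,5), t=0.3580
    cross x-line → (4,5), t=1.3400
    cross y-line → (4,6), t=1.5127
    cross y-line → (4,7), t=2.6674 (wall)
  → r_1 = 2.6674
beam 2: φ=0°, α=210°
  d=(-0.8660,-0.5000)  start (5,4)  tX=0.7736 tY=1.3800  stride 1/|dx|=1.1547 1/|dy|=2.0000
    cross x-line → (4,4), t=0.7736 (wall)
  → r_2 = 0.7736
beam 3: φ=90°, α=300°
  d=(0.5000,-0.8660)  start (5,4)  tX=0.6600 tY=0.7967  stride 1/|dx|=2.0000 1/|dy|=1.1547
    cross x-line → (6,4), t=0.6600
    cross y-line → (6,3), t=0.7967
    cross y-line → (6,2), t=1.9514
    cross x-line → (7,2), t=2.6600 (wall)
  → r_3 = 2.6600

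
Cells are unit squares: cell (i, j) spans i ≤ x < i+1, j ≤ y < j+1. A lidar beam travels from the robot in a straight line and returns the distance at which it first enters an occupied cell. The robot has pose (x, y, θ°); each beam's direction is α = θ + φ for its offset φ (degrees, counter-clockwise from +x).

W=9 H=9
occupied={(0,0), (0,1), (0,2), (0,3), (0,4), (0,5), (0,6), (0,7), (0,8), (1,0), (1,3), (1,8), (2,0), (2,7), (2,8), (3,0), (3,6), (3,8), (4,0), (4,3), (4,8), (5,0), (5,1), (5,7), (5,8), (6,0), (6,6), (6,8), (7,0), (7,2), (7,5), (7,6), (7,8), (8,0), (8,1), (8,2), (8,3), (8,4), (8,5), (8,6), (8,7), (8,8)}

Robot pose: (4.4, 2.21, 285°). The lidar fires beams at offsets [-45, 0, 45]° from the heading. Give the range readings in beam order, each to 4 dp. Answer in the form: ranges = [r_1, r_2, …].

beam 1: φ=-45°, α=240°
  d=(-0.5000,-0.8660)  start (4,2)  tX=0.8000 tY=0.2425  stride 1/|dx|=2.0000 1/|dy|=1.1547
    cross y-line → (4,1), t=0.2425
    cross x-line → (3,1), t=0.8000
    cross y-line → (3,0), t=1.3972 (wall)
  → r_1 = 1.3972
beam 2: φ=0°, α=285°
  d=(0.2588,-0.9659)  start (4,2)  tX=2.3182 tY=0.2174  stride 1/|dx|=3.8637 1/|dy|=1.0353
    cross y-line → (4,1), t=0.2174
    cross y-line → (4,0), t=1.2527 (wall)
  → r_2 = 1.2527
beam 3: φ=45°, α=330°
  d=(0.8660,-0.5000)  start (4,2)  tX=0.6928 tY=0.4200  stride 1/|dx|=1.1547 1/|dy|=2.0000
    cross y-line → (4,1), t=0.4200
    cross x-line → (5,1), t=0.6928 (wall)
  → r_3 = 0.6928

ranges = [1.3972, 1.2527, 0.6928]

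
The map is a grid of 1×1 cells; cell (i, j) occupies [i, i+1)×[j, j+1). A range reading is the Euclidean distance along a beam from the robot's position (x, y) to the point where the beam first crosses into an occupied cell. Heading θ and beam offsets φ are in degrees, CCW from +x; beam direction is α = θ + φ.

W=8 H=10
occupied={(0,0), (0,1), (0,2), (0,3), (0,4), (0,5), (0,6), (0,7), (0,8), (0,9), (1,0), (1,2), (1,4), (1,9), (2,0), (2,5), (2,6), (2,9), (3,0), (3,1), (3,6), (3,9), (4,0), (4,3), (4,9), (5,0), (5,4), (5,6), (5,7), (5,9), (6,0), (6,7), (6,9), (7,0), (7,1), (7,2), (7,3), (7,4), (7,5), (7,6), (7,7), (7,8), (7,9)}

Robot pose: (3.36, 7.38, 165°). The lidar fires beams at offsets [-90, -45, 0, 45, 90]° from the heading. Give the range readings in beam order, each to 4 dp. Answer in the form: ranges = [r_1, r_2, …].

ranges = [1.6771, 1.8706, 2.4433, 0.7600, 0.3934]

beam 1: φ=-90°, α=75°
  d=(0.2588,0.9659)  start (3,7)  tX=2.4728 tY=0.6419  stride 1/|dx|=3.8637 1/|dy|=1.0353
    cross y-line → (3,8), t=0.6419
    cross y-line → (3,9), t=1.6771 (wall)
  → r_1 = 1.6771
beam 2: φ=-45°, α=120°
  d=(-0.5000,0.8660)  start (3,7)  tX=0.7200 tY=0.7159  stride 1/|dx|=2.0000 1/|dy|=1.1547
    cross y-line → (3,8), t=0.7159
    cross x-line → (2,8), t=0.7200
    cross y-line → (2,9), t=1.8706 (wall)
  → r_2 = 1.8706
beam 3: φ=0°, α=165°
  d=(-0.9659,0.2588)  start (3,7)  tX=0.3727 tY=2.3955  stride 1/|dx|=1.0353 1/|dy|=3.8637
    cross x-line → (2,7), t=0.3727
    cross x-line → (1,7), t=1.4080
    cross y-line → (1,8), t=2.3955
    cross x-line → (0,8), t=2.4433 (wall)
  → r_3 = 2.4433
beam 4: φ=45°, α=210°
  d=(-0.8660,-0.5000)  start (3,7)  tX=0.4157 tY=0.7600  stride 1/|dx|=1.1547 1/|dy|=2.0000
    cross x-line → (2,7), t=0.4157
    cross y-line → (2,6), t=0.7600 (wall)
  → r_4 = 0.7600
beam 5: φ=90°, α=255°
  d=(-0.2588,-0.9659)  start (3,7)  tX=1.3909 tY=0.3934  stride 1/|dx|=3.8637 1/|dy|=1.0353
    cross y-line → (3,6), t=0.3934 (wall)
  → r_5 = 0.3934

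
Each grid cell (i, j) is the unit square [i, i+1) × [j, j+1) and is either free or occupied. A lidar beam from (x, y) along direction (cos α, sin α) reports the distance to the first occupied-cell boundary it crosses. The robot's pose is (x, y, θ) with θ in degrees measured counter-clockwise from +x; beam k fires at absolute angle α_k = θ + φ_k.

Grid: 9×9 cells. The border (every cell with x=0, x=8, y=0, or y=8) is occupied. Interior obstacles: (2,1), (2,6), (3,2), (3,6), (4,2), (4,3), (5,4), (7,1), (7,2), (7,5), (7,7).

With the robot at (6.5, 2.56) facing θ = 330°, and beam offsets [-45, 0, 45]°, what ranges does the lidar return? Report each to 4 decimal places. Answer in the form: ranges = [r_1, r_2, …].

beam 1: φ=-45°, α=285°
  dir = (cos 285°, sin 285°) = (0.2588, -0.9659); from cell (6,2)
  next x-line at t=1.9319, next y-line at t=0.5798; Δt_x=3.8637, Δt_y=1.0353
    y: enter (6,1) at t=0.5798
    y: enter (6,0) at t=1.6150 ← occupied
  → r_1 = 1.6150
beam 2: φ=0°, α=330°
  dir = (cos 330°, sin 330°) = (0.8660, -0.5000); from cell (6,2)
  next x-line at t=0.5774, next y-line at t=1.1200; Δt_x=1.1547, Δt_y=2.0000
    x: enter (7,2) at t=0.5774 ← occupied
  → r_2 = 0.5774
beam 3: φ=45°, α=15°
  dir = (cos 15°, sin 15°) = (0.9659, 0.2588); from cell (6,2)
  next x-line at t=0.5176, next y-line at t=1.7000; Δt_x=1.0353, Δt_y=3.8637
    x: enter (7,2) at t=0.5176 ← occupied
  → r_3 = 0.5176

ranges = [1.6150, 0.5774, 0.5176]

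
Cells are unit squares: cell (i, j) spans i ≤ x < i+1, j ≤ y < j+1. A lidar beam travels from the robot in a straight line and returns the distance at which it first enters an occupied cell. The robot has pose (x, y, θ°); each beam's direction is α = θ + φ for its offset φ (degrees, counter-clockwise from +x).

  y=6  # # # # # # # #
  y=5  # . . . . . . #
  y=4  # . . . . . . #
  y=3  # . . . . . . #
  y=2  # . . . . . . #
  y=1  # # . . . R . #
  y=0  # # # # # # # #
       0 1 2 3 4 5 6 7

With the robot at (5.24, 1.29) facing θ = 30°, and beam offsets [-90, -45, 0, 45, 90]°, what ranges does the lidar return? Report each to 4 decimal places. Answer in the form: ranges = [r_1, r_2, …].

ranges = [0.3349, 1.1205, 2.0323, 4.8762, 5.4386]

beam 1: φ=-90°, α=300°
  dir = (cos 300°, sin 300°) = (0.5000, -0.8660); from cell (5,1)
  next x-line at t=1.5200, next y-line at t=0.3349; Δt_x=2.0000, Δt_y=1.1547
    y: enter (5,0) at t=0.3349 ← occupied
  → r_1 = 0.3349
beam 2: φ=-45°, α=345°
  dir = (cos 345°, sin 345°) = (0.9659, -0.2588); from cell (5,1)
  next x-line at t=0.7868, next y-line at t=1.1205; Δt_x=1.0353, Δt_y=3.8637
    x: enter (6,1) at t=0.7868
    y: enter (6,0) at t=1.1205 ← occupied
  → r_2 = 1.1205
beam 3: φ=0°, α=30°
  dir = (cos 30°, sin 30°) = (0.8660, 0.5000); from cell (5,1)
  next x-line at t=0.8776, next y-line at t=1.4200; Δt_x=1.1547, Δt_y=2.0000
    x: enter (6,1) at t=0.8776
    y: enter (6,2) at t=1.4200
    x: enter (7,2) at t=2.0323 ← occupied
  → r_3 = 2.0323
beam 4: φ=45°, α=75°
  dir = (cos 75°, sin 75°) = (0.2588, 0.9659); from cell (5,1)
  next x-line at t=2.9364, next y-line at t=0.7350; Δt_x=3.8637, Δt_y=1.0353
    y: enter (5,2) at t=0.7350
    y: enter (5,3) at t=1.7703
    y: enter (5,4) at t=2.8056
    x: enter (6,4) at t=2.9364
    y: enter (6,5) at t=3.8409
    y: enter (6,6) at t=4.8762 ← occupied
  → r_4 = 4.8762
beam 5: φ=90°, α=120°
  dir = (cos 120°, sin 120°) = (-0.5000, 0.8660); from cell (5,1)
  next x-line at t=0.4800, next y-line at t=0.8198; Δt_x=2.0000, Δt_y=1.1547
    x: enter (4,1) at t=0.4800
    y: enter (4,2) at t=0.8198
    y: enter (4,3) at t=1.9745
    x: enter (3,3) at t=2.4800
    y: enter (3,4) at t=3.1292
    y: enter (3,5) at t=4.2839
    x: enter (2,5) at t=4.4800
    y: enter (2,6) at t=5.4386 ← occupied
  → r_5 = 5.4386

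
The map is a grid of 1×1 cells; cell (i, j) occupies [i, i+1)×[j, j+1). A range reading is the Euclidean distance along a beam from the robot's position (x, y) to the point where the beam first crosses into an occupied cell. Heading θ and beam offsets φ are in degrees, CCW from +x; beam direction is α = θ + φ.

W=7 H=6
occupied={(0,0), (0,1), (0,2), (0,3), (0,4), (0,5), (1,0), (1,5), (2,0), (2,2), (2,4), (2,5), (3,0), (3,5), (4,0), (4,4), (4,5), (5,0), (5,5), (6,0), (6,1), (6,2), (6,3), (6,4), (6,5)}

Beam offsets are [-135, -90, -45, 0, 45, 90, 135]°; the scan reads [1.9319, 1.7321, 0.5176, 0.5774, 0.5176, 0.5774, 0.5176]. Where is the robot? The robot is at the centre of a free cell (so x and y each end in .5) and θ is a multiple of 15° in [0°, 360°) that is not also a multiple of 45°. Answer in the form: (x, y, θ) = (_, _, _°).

Candidates: 17 free-cell centres × 16 headings = 272 poses. Raycast each; keep the one whose scan matches to 4 dp.
  (3.5, 2.5, 120°): beam 1 = 2.5882 ≠ 1.9319 ✗
  (4.5, 2.5, 240°): beam 1 = 1.5529 ≠ 1.9319 ✗
  (1.5, 2.5, 345°): beam 1 = 0.5774 ≠ 1.9319 ✗
  …
  (1.5, 4.5, 30°): r_1=1.9319, r_2=1.7321, r_3=0.5176, r_4=0.5774, r_5=0.5176, r_6=0.5774, r_7=0.5176 — all match ✓
Unique over the lattice → pose = (1.5, 4.5, 30°).

(x, y, θ) = (1.5, 4.5, 30°)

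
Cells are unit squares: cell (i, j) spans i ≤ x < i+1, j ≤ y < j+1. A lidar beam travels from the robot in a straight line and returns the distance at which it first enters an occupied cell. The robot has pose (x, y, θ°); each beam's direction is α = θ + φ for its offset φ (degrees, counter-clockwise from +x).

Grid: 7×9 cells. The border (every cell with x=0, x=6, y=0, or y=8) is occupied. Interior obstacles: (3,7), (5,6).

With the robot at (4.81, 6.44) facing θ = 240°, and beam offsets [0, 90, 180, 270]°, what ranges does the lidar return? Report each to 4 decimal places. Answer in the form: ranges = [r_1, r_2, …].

beam 1: φ=0°, α=240°
  direction (-0.5000, -0.8660); cell (4,6); t to first gridline: x 1.6200, y 0.5081 (then +2.0000 / +1.1547)
    (4,5) via y @ 0.5081
    (3,5) via x @ 1.6200
    (3,4) via y @ 1.6628
    (3,3) via y @ 2.8175
    (2,3) via x @ 3.6200
    (2,2) via y @ 3.9722
    (2,1) via y @ 5.1269
    (1,1) via x @ 5.6200
    (1,0) via y @ 6.2816  # hit
  → r_1 = 6.2816
beam 2: φ=90°, α=330°
  direction (0.8660, -0.5000); cell (4,6); t to first gridline: x 0.2194, y 0.8800 (then +1.1547 / +2.0000)
    (5,6) via x @ 0.2194  # hit
  → r_2 = 0.2194
beam 3: φ=180°, α=60°
  direction (0.5000, 0.8660); cell (4,6); t to first gridline: x 0.3800, y 0.6466 (then +2.0000 / +1.1547)
    (5,6) via x @ 0.3800  # hit
  → r_3 = 0.3800
beam 4: φ=270°, α=150°
  direction (-0.8660, 0.5000); cell (4,6); t to first gridline: x 0.9353, y 1.1200 (then +1.1547 / +2.0000)
    (3,6) via x @ 0.9353
    (3,7) via y @ 1.1200  # hit
  → r_4 = 1.1200

ranges = [6.2816, 0.2194, 0.3800, 1.1200]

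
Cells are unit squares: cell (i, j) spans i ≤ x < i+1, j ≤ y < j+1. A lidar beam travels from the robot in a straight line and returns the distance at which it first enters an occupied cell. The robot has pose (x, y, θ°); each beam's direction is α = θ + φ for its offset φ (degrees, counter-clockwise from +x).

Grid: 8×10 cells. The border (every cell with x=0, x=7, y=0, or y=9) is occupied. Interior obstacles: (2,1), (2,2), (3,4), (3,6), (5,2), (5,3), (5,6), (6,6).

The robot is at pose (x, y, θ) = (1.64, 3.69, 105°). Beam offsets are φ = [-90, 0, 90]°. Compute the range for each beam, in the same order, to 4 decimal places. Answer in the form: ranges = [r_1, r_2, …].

beam 1: φ=-90°, α=15°
  dir = (cos 15°, sin 15°) = (0.9659, 0.2588); from cell (1,3)
  next x-line at t=0.3727, next y-line at t=1.1977; Δt_x=1.0353, Δt_y=3.8637
    x: enter (2,3) at t=0.3727
    y: enter (2,4) at t=1.1977
    x: enter (3,4) at t=1.4080 ← occupied
  → r_1 = 1.4080
beam 2: φ=0°, α=105°
  dir = (cos 105°, sin 105°) = (-0.2588, 0.9659); from cell (1,3)
  next x-line at t=2.4728, next y-line at t=0.3209; Δt_x=3.8637, Δt_y=1.0353
    y: enter (1,4) at t=0.3209
    y: enter (1,5) at t=1.3562
    y: enter (1,6) at t=2.3915
    x: enter (0,6) at t=2.4728 ← occupied
  → r_2 = 2.4728
beam 3: φ=90°, α=195°
  dir = (cos 195°, sin 195°) = (-0.9659, -0.2588); from cell (1,3)
  next x-line at t=0.6626, next y-line at t=2.6660; Δt_x=1.0353, Δt_y=3.8637
    x: enter (0,3) at t=0.6626 ← occupied
  → r_3 = 0.6626

ranges = [1.4080, 2.4728, 0.6626]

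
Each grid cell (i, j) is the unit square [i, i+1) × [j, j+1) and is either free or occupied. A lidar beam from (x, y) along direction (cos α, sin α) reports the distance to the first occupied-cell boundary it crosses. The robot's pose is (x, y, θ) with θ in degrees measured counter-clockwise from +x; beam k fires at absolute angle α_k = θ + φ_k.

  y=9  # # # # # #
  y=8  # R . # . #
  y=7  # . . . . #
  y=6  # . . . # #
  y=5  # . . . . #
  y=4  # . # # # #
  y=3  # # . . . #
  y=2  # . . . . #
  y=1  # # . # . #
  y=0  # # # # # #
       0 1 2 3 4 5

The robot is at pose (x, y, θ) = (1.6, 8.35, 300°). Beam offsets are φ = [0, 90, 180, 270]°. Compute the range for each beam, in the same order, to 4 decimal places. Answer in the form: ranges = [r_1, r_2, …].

ranges = [3.8682, 1.3000, 0.7506, 0.6928]

beam 1: φ=0°, α=300°
  cosα=0.5000 sinα=-0.8660 | (1,8) | tMaxX 0.8000 tMaxY 0.4041 | tΔX 2.0000 tΔY 1.1547
    t=0.4041 [y] (1,7)
    t=0.8000 [x] (2,7)
    t=1.5588 [y] (2,6)
    t=2.7135 [y] (2,5)
    t=2.8000 [x] (3,5)
    t=3.8682 [y] (3,4) — stop
  → r_1 = 3.8682
beam 2: φ=90°, α=30°
  cosα=0.8660 sinα=0.5000 | (1,8) | tMaxX 0.4619 tMaxY 1.3000 | tΔX 1.1547 tΔY 2.0000
    t=0.4619 [x] (2,8)
    t=1.3000 [y] (2,9) — stop
  → r_2 = 1.3000
beam 3: φ=180°, α=120°
  cosα=-0.5000 sinα=0.8660 | (1,8) | tMaxX 1.2000 tMaxY 0.7506 | tΔX 2.0000 tΔY 1.1547
    t=0.7506 [y] (1,9) — stop
  → r_3 = 0.7506
beam 4: φ=270°, α=210°
  cosα=-0.8660 sinα=-0.5000 | (1,8) | tMaxX 0.6928 tMaxY 0.7000 | tΔX 1.1547 tΔY 2.0000
    t=0.6928 [x] (0,8) — stop
  → r_4 = 0.6928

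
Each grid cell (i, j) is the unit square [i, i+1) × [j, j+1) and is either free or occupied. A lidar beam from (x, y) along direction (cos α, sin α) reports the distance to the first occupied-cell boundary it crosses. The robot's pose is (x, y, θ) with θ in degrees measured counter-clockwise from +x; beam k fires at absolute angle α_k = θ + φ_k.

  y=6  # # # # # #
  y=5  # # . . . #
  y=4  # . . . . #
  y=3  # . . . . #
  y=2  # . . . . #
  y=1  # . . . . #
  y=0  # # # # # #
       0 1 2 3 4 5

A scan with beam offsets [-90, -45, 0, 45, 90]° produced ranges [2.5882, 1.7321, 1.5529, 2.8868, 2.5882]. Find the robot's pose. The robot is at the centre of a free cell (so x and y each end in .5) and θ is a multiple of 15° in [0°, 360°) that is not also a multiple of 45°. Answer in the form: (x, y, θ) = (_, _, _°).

The pose lattice has 19·16 = 304 candidates. Test each by forward raycasting.
  (2.5, 5.5, 105°): beam 1 = 1.9319 ≠ 2.5882 ✗
  (2.5, 5.5, 240°): beam 1 = 0.5774 ≠ 2.5882 ✗
  (2.5, 1.5, 240°): beam 1 = 1.7321 ≠ 2.5882 ✗
  …
  (3.5, 3.5, 15°): r_1=2.5882, r_2=1.7321, r_3=1.5529, r_4=2.8868, r_5=2.5882 — all match ✓
Unique over the lattice → pose = (3.5, 3.5, 15°).

(x, y, θ) = (3.5, 3.5, 15°)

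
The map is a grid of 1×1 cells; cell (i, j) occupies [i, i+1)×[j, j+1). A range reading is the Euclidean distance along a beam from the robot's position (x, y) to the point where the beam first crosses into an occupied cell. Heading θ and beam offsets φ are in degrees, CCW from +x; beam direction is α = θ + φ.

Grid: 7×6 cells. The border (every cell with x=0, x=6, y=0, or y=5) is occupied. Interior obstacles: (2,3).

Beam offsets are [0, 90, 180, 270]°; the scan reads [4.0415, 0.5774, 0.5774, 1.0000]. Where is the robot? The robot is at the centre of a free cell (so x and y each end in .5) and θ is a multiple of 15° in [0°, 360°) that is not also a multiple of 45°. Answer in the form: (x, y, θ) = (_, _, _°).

Enumerate (i+0.5, j+0.5, θ) over the 19 free cells and 16 admissible headings. For each, cast all 4 beams and compare to the given ranges.
  (2.5, 4.5, 120°): beam 1 = 0.5774 ≠ 4.0415 ✗
  (1.5, 2.5, 345°): beam 1 = 4.6587 ≠ 4.0415 ✗
  (3.5, 4.5, 60°): beam 1 = 0.5774 ≠ 4.0415 ✗
  …
  (5.5, 4.5, 240°): r_1=4.0415, r_2=0.5774, r_3=0.5774, r_4=1.0000 — all match ✓
No second candidate reproduces the full scan.

(x, y, θ) = (5.5, 4.5, 240°)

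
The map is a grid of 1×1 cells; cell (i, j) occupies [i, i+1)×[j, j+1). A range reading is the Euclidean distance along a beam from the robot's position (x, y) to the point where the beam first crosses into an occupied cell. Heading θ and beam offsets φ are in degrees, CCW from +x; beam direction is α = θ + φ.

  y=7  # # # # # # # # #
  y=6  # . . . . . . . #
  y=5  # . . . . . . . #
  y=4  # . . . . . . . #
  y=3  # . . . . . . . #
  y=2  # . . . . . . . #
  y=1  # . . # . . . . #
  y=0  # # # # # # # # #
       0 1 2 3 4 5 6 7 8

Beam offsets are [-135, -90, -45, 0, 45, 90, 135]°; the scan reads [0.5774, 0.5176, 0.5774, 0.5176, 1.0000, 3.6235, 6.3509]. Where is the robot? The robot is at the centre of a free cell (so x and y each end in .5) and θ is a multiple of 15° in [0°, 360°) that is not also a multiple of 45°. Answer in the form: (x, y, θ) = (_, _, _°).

(x, y, θ) = (4.5, 1.5, 285°)

The pose lattice has 41·16 = 656 candidates. Test each by forward raycasting.
  (2.5, 6.5, 15°): beam 1 = 3.0000 ≠ 0.5774 ✗
  (5.5, 6.5, 255°): beam 2 = 1.9319 ≠ 0.5176 ✗
  (5.5, 5.5, 150°): beam 1 = 2.5882 ≠ 0.5774 ✗
  (4.5, 5.5, 210°): beam 1 = 1.5529 ≠ 0.5774 ✗
  (5.5, 2.5, 345°): beam 1 = 1.7321 ≠ 0.5774 ✗
  …
  (4.5, 1.5, 285°): r_1=0.5774, r_2=0.5176, r_3=0.5774, r_4=0.5176, r_5=1.0000, r_6=3.6235, r_7=6.3509 — all match ✓
Unique over the lattice → pose = (4.5, 1.5, 285°).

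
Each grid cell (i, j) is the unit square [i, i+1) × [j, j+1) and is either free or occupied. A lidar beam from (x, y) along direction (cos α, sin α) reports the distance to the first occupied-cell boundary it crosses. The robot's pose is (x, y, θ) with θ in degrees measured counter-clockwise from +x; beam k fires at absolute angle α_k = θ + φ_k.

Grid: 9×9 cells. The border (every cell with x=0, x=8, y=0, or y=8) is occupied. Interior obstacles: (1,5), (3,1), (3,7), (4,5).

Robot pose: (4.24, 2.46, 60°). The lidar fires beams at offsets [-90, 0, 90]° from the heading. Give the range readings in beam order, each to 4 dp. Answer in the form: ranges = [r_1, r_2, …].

ranges = [2.9200, 6.3970, 3.7412]

beam 1: φ=-90°, α=330°
  direction (0.8660, -0.5000); cell (4,2); t to first gridline: x 0.8776, y 0.9200 (then +1.1547 / +2.0000)
    (5,2) via x @ 0.8776
    (5,1) via y @ 0.9200
    (6,1) via x @ 2.0323
    (6,0) via y @ 2.9200  # hit
  → r_1 = 2.9200
beam 2: φ=0°, α=60°
  direction (0.5000, 0.8660); cell (4,2); t to first gridline: x 1.5200, y 0.6235 (then +2.0000 / +1.1547)
    (4,3) via y @ 0.6235
    (5,3) via x @ 1.5200
    (5,4) via y @ 1.7782
    (5,5) via y @ 2.9329
    (6,5) via x @ 3.5200
    (6,6) via y @ 4.0876
    (6,7) via y @ 5.2423
    (7,7) via x @ 5.5200
    (7,8) via y @ 6.3970  # hit
  → r_2 = 6.3970
beam 3: φ=90°, α=150°
  direction (-0.8660, 0.5000); cell (4,2); t to first gridline: x 0.2771, y 1.0800 (then +1.1547 / +2.0000)
    (3,2) via x @ 0.2771
    (3,3) via y @ 1.0800
    (2,3) via x @ 1.4318
    (1,3) via x @ 2.5865
    (1,4) via y @ 3.0800
    (0,4) via x @ 3.7412  # hit
  → r_3 = 3.7412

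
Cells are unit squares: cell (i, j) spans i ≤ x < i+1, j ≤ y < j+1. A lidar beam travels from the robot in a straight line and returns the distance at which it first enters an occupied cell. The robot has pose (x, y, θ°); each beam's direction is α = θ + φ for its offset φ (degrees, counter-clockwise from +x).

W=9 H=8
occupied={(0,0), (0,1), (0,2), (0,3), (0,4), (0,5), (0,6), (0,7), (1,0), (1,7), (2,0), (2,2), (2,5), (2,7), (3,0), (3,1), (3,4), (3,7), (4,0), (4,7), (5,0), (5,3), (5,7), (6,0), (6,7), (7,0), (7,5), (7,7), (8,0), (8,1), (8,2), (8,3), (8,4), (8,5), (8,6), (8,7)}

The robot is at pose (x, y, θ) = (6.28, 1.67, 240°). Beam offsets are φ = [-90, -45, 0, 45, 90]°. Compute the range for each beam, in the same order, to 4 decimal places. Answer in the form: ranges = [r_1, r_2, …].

ranges = [6.0968, 2.3604, 0.7736, 0.6936, 1.3400]

beam 1: φ=-90°, α=150°
  dir = (cos 150°, sin 150°) = (-0.8660, 0.5000); from cell (6,1)
  next x-line at t=0.3233, next y-line at t=0.6600; Δt_x=1.1547, Δt_y=2.0000
    x: enter (5,1) at t=0.3233
    y: enter (5,2) at t=0.6600
    x: enter (4,2) at t=1.4780
    x: enter (3,2) at t=2.6327
    y: enter (3,3) at t=2.6600
    x: enter (2,3) at t=3.7874
    y: enter (2,4) at t=4.6600
    x: enter (1,4) at t=4.9421
    x: enter (0,4) at t=6.0968 ← occupied
  → r_1 = 6.0968
beam 2: φ=-45°, α=195°
  dir = (cos 195°, sin 195°) = (-0.9659, -0.2588); from cell (6,1)
  next x-line at t=0.2899, next y-line at t=2.5887; Δt_x=1.0353, Δt_y=3.8637
    x: enter (5,1) at t=0.2899
    x: enter (4,1) at t=1.3252
    x: enter (3,1) at t=2.3604 ← occupied
  → r_2 = 2.3604
beam 3: φ=0°, α=240°
  dir = (cos 240°, sin 240°) = (-0.5000, -0.8660); from cell (6,1)
  next x-line at t=0.5600, next y-line at t=0.7736; Δt_x=2.0000, Δt_y=1.1547
    x: enter (5,1) at t=0.5600
    y: enter (5,0) at t=0.7736 ← occupied
  → r_3 = 0.7736
beam 4: φ=45°, α=285°
  dir = (cos 285°, sin 285°) = (0.2588, -0.9659); from cell (6,1)
  next x-line at t=2.7819, next y-line at t=0.6936; Δt_x=3.8637, Δt_y=1.0353
    y: enter (6,0) at t=0.6936 ← occupied
  → r_4 = 0.6936
beam 5: φ=90°, α=330°
  dir = (cos 330°, sin 330°) = (0.8660, -0.5000); from cell (6,1)
  next x-line at t=0.8314, next y-line at t=1.3400; Δt_x=1.1547, Δt_y=2.0000
    x: enter (7,1) at t=0.8314
    y: enter (7,0) at t=1.3400 ← occupied
  → r_5 = 1.3400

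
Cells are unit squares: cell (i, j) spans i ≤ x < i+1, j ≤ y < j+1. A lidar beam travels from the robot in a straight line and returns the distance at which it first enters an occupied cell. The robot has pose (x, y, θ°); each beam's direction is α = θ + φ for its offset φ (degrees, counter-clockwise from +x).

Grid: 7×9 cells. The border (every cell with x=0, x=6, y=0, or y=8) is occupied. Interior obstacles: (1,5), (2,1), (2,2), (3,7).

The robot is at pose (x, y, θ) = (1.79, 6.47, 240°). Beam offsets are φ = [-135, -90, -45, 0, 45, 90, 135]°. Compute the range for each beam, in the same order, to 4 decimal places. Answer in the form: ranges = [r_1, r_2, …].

ranges = [1.5840, 0.9122, 0.8179, 0.5427, 0.4866, 4.8613, 2.0478]

beam 1: φ=-135°, α=105°
  cosα=-0.2588 sinα=0.9659 | (1,6) | tMaxX 3.0523 tMaxY 0.5487 | tΔX 3.8637 tΔY 1.0353
    t=0.5487 [y] (1,7)
    t=1.5840 [y] (1,8) — stop
  → r_1 = 1.5840
beam 2: φ=-90°, α=150°
  cosα=-0.8660 sinα=0.5000 | (1,6) | tMaxX 0.9122 tMaxY 1.0600 | tΔX 1.1547 tΔY 2.0000
    t=0.9122 [x] (0,6) — stop
  → r_2 = 0.9122
beam 3: φ=-45°, α=195°
  cosα=-0.9659 sinα=-0.2588 | (1,6) | tMaxX 0.8179 tMaxY 1.8159 | tΔX 1.0353 tΔY 3.8637
    t=0.8179 [x] (0,6) — stop
  → r_3 = 0.8179
beam 4: φ=0°, α=240°
  cosα=-0.5000 sinα=-0.8660 | (1,6) | tMaxX 1.5800 tMaxY 0.5427 | tΔX 2.0000 tΔY 1.1547
    t=0.5427 [y] (1,5) — stop
  → r_4 = 0.5427
beam 5: φ=45°, α=285°
  cosα=0.2588 sinα=-0.9659 | (1,6) | tMaxX 0.8114 tMaxY 0.4866 | tΔX 3.8637 tΔY 1.0353
    t=0.4866 [y] (1,5) — stop
  → r_5 = 0.4866
beam 6: φ=90°, α=330°
  cosα=0.8660 sinα=-0.5000 | (1,6) | tMaxX 0.2425 tMaxY 0.9400 | tΔX 1.1547 tΔY 2.0000
    t=0.2425 [x] (2,6)
    t=0.9400 [y] (2,5)
    t=1.3972 [x] (3,5)
    t=2.5519 [x] (4,5)
    t=2.9400 [y] (4,4)
    t=3.7066 [x] (5,4)
    t=4.8613 [x] (6,4) — stop
  → r_6 = 4.8613
beam 7: φ=135°, α=15°
  cosα=0.9659 sinα=0.2588 | (1,6) | tMaxX 0.2174 tMaxY 2.0478 | tΔX 1.0353 tΔY 3.8637
    t=0.2174 [x] (2,6)
    t=1.2527 [x] (3,6)
    t=2.0478 [y] (3,7) — stop
  → r_7 = 2.0478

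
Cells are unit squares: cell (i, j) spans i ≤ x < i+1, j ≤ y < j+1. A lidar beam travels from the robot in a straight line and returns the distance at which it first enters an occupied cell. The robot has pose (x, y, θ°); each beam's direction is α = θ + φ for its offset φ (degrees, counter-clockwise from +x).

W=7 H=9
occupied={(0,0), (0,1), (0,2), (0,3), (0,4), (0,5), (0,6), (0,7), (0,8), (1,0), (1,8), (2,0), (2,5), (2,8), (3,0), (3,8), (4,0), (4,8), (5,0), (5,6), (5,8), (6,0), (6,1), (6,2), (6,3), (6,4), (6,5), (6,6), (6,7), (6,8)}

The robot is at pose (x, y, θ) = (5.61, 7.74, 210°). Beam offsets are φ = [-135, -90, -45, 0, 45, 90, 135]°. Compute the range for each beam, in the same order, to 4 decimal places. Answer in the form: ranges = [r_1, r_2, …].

ranges = [0.2692, 0.3002, 1.0046, 3.4800, 0.7661, 0.7800, 0.4038]

beam 1: φ=-135°, α=75°
  d=(0.2588,0.9659)  start (5,7)  tX=1.5068 tY=0.2692  stride 1/|dx|=3.8637 1/|dy|=1.0353
    cross y-line → (5,8), t=0.2692 (wall)
  → r_1 = 0.2692
beam 2: φ=-90°, α=120°
  d=(-0.5000,0.8660)  start (5,7)  tX=1.2200 tY=0.3002  stride 1/|dx|=2.0000 1/|dy|=1.1547
    cross y-line → (5,8), t=0.3002 (wall)
  → r_2 = 0.3002
beam 3: φ=-45°, α=165°
  d=(-0.9659,0.2588)  start (5,7)  tX=0.6315 tY=1.0046  stride 1/|dx|=1.0353 1/|dy|=3.8637
    cross x-line → (4,7), t=0.6315
    cross y-line → (4,8), t=1.0046 (wall)
  → r_3 = 1.0046
beam 4: φ=0°, α=210°
  d=(-0.8660,-0.5000)  start (5,7)  tX=0.7044 tY=1.4800  stride 1/|dx|=1.1547 1/|dy|=2.0000
    cross x-line → (4,7), t=0.7044
    cross y-line → (4,6), t=1.4800
    cross x-line → (3,6), t=1.8591
    cross x-line → (2,6), t=3.0138
    cross y-line → (2,5), t=3.4800 (wall)
  → r_4 = 3.4800
beam 5: φ=45°, α=255°
  d=(-0.2588,-0.9659)  start (5,7)  tX=2.3569 tY=0.7661  stride 1/|dx|=3.8637 1/|dy|=1.0353
    cross y-line → (5,6), t=0.7661 (wall)
  → r_5 = 0.7661
beam 6: φ=90°, α=300°
  d=(0.5000,-0.8660)  start (5,7)  tX=0.7800 tY=0.8545  stride 1/|dx|=2.0000 1/|dy|=1.1547
    cross x-line → (6,7), t=0.7800 (wall)
  → r_6 = 0.7800
beam 7: φ=135°, α=345°
  d=(0.9659,-0.2588)  start (5,7)  tX=0.4038 tY=2.8591  stride 1/|dx|=1.0353 1/|dy|=3.8637
    cross x-line → (6,7), t=0.4038 (wall)
  → r_7 = 0.4038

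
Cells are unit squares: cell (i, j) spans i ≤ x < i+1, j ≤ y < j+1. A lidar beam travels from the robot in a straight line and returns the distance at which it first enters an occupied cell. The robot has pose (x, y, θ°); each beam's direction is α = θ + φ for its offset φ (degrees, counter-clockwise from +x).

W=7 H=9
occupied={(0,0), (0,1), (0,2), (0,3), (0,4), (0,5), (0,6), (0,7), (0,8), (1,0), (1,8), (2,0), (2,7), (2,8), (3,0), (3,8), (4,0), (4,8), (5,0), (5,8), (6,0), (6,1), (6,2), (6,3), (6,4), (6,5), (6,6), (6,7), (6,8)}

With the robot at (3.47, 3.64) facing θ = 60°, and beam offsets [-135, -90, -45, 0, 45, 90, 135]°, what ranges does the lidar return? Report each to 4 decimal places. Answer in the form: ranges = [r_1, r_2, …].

ranges = [2.7331, 2.9214, 2.6192, 5.0345, 3.4785, 2.8521, 2.5571]

beam 1: φ=-135°, α=285°
  cosα=0.2588 sinα=-0.9659 | (3,3) | tMaxX 2.0478 tMaxY 0.6626 | tΔX 3.8637 tΔY 1.0353
    t=0.6626 [y] (3,2)
    t=1.6979 [y] (3,1)
    t=2.0478 [x] (4,1)
    t=2.7331 [y] (4,0) — stop
  → r_1 = 2.7331
beam 2: φ=-90°, α=330°
  cosα=0.8660 sinα=-0.5000 | (3,3) | tMaxX 0.6120 tMaxY 1.2800 | tΔX 1.1547 tΔY 2.0000
    t=0.6120 [x] (4,3)
    t=1.2800 [y] (4,2)
    t=1.7667 [x] (5,2)
    t=2.9214 [x] (6,2) — stop
  → r_2 = 2.9214
beam 3: φ=-45°, α=15°
  cosα=0.9659 sinα=0.2588 | (3,3) | tMaxX 0.5487 tMaxY 1.3909 | tΔX 1.0353 tΔY 3.8637
    t=0.5487 [x] (4,3)
    t=1.3909 [y] (4,4)
    t=1.5840 [x] (5,4)
    t=2.6192 [x] (6,4) — stop
  → r_3 = 2.6192
beam 4: φ=0°, α=60°
  cosα=0.5000 sinα=0.8660 | (3,3) | tMaxX 1.0600 tMaxY 0.4157 | tΔX 2.0000 tΔY 1.1547
    t=0.4157 [y] (3,4)
    t=1.0600 [x] (4,4)
    t=1.5704 [y] (4,5)
    t=2.7251 [y] (4,6)
    t=3.0600 [x] (5,6)
    t=3.8798 [y] (5,7)
    t=5.0345 [y] (5,8) — stop
  → r_4 = 5.0345
beam 5: φ=45°, α=105°
  cosα=-0.2588 sinα=0.9659 | (3,3) | tMaxX 1.8159 tMaxY 0.3727 | tΔX 3.8637 tΔY 1.0353
    t=0.3727 [y] (3,4)
    t=1.4080 [y] (3,5)
    t=1.8159 [x] (2,5)
    t=2.4433 [y] (2,6)
    t=3.4785 [y] (2,7) — stop
  → r_5 = 3.4785
beam 6: φ=90°, α=150°
  cosα=-0.8660 sinα=0.5000 | (3,3) | tMaxX 0.5427 tMaxY 0.7200 | tΔX 1.1547 tΔY 2.0000
    t=0.5427 [x] (2,3)
    t=0.7200 [y] (2,4)
    t=1.6974 [x] (1,4)
    t=2.7200 [y] (1,5)
    t=2.8521 [x] (0,5) — stop
  → r_6 = 2.8521
beam 7: φ=135°, α=195°
  cosα=-0.9659 sinα=-0.2588 | (3,3) | tMaxX 0.4866 tMaxY 2.4728 | tΔX 1.0353 tΔY 3.8637
    t=0.4866 [x] (2,3)
    t=1.5219 [x] (1,3)
    t=2.4728 [y] (1,2)
    t=2.5571 [x] (0,2) — stop
  → r_7 = 2.5571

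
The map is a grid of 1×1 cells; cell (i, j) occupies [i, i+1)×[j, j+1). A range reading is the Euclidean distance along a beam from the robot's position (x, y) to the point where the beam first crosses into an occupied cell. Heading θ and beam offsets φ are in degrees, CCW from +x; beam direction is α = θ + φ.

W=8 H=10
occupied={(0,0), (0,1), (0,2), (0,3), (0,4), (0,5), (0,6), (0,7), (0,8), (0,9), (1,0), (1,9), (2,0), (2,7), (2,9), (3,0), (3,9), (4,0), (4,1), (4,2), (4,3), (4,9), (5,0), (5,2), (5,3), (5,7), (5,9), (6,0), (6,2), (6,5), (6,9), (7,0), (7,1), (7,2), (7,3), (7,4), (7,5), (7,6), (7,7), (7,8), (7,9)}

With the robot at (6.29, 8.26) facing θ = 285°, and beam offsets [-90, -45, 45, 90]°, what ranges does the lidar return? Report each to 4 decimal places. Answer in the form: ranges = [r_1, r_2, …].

ranges = [1.0046, 0.5800, 0.8198, 0.7350]

beam 1: φ=-90°, α=195°
  direction (-0.9659, -0.2588); cell (6,8); t to first gridline: x 0.3002, y 1.0046 (then +1.0353 / +3.8637)
    (5,8) via x @ 0.3002
    (5,7) via y @ 1.0046  # hit
  → r_1 = 1.0046
beam 2: φ=-45°, α=240°
  direction (-0.5000, -0.8660); cell (6,8); t to first gridline: x 0.5800, y 0.3002 (then +2.0000 / +1.1547)
    (6,7) via y @ 0.3002
    (5,7) via x @ 0.5800  # hit
  → r_2 = 0.5800
beam 3: φ=45°, α=330°
  direction (0.8660, -0.5000); cell (6,8); t to first gridline: x 0.8198, y 0.5200 (then +1.1547 / +2.0000)
    (6,7) via y @ 0.5200
    (7,7) via x @ 0.8198  # hit
  → r_3 = 0.8198
beam 4: φ=90°, α=15°
  direction (0.9659, 0.2588); cell (6,8); t to first gridline: x 0.7350, y 2.8591 (then +1.0353 / +3.8637)
    (7,8) via x @ 0.7350  # hit
  → r_4 = 0.7350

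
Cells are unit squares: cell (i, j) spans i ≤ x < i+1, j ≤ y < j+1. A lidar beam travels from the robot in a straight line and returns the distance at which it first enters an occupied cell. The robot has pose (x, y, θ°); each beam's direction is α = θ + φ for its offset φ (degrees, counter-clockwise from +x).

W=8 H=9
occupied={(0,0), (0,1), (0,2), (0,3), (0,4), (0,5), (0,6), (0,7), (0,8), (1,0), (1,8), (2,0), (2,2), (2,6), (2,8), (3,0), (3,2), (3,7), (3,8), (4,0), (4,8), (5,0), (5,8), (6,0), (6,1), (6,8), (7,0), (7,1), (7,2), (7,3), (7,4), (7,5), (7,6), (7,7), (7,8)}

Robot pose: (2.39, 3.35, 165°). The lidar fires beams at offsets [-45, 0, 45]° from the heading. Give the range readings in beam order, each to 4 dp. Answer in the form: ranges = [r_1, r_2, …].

beam 1: φ=-45°, α=120°
  direction (-0.5000, 0.8660); cell (2,3); t to first gridline: x 0.7800, y 0.7506 (then +2.0000 / +1.1547)
    (2,4) via y @ 0.7506
    (1,4) via x @ 0.7800
    (1,5) via y @ 1.9053
    (0,5) via x @ 2.7800  # hit
  → r_1 = 2.7800
beam 2: φ=0°, α=165°
  direction (-0.9659, 0.2588); cell (2,3); t to first gridline: x 0.4038, y 2.5114 (then +1.0353 / +3.8637)
    (1,3) via x @ 0.4038
    (0,3) via x @ 1.4390  # hit
  → r_2 = 1.4390
beam 3: φ=45°, α=210°
  direction (-0.8660, -0.5000); cell (2,3); t to first gridline: x 0.4503, y 0.7000 (then +1.1547 / +2.0000)
    (1,3) via x @ 0.4503
    (1,2) via y @ 0.7000
    (0,2) via x @ 1.6050  # hit
  → r_3 = 1.6050

ranges = [2.7800, 1.4390, 1.6050]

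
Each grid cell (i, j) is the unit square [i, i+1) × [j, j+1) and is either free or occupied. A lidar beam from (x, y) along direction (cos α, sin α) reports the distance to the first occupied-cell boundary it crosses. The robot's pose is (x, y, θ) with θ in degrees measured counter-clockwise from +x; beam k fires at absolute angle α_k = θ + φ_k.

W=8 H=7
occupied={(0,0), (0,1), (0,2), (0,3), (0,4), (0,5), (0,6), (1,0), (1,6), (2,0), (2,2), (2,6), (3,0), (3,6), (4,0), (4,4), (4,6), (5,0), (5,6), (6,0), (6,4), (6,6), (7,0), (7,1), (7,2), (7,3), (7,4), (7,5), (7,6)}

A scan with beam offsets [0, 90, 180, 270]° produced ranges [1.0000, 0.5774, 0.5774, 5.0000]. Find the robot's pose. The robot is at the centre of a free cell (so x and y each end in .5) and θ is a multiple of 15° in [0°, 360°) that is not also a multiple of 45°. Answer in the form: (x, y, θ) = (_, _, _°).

Enumerate (i+0.5, j+0.5, θ) over the 27 free cells and 16 admissible headings. For each, cast all 4 beams and compare to the given ranges.
  (4.5, 1.5, 285°): beam 1 = 0.5176 ≠ 1.0000 ✗
  (4.5, 3.5, 255°): beam 1 = 2.5882 ≠ 1.0000 ✗
  (3.5, 5.5, 210°): beam 1 = 2.8868 ≠ 1.0000 ✗
  (5.5, 2.5, 15°): beam 1 = 1.5529 ≠ 1.0000 ✗
  …
  (6.5, 3.5, 300°): r_1=1.0000, r_2=0.5774, r_3=0.5774, r_4=5.0000 — all match ✓
Only this pose fits every beam.

(x, y, θ) = (6.5, 3.5, 300°)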